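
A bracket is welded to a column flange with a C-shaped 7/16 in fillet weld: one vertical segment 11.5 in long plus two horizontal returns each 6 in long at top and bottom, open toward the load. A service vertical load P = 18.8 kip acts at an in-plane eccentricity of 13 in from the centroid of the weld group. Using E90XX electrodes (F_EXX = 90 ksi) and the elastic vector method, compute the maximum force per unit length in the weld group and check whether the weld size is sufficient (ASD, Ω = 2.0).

Total weld length L_w = 23.5 in. Treat welds as unit-width lines.
Centroid: x̄ = 2×6×3 / 23.5 = 1.532 in from the vertical weld.
Polar moment about centroid: J = I_x + I_y = [11.5³/12 + 2×6×5.75²] + [11.5×1.532² + 2(6³/12 + 6×1.468²)] = 612.3 in³.
Direct shear f_v = P/L_w = 18.8 / 23.5 = 0.8 kip/in (vertical).
Torsion M = P·e = 18.8 × 13 = 244.4 kip·in.
Critical point at (x, y) = (4.468, 5.75) from centroid. f_tx = M·y/J = 2.295 kip/in; f_ty = M·x/J = 1.783 kip/in.
Resultant f_max = √[f_tx² + (f_v + f_ty)²] = √[2.295² + (0.8 + 1.783)²] = 3.455 kip/in.
Capacity per unit length: r_n/Ω = (1/2.0) × 0.6 × 90 × (0.707 × 0.4375) = 8.351 kip/in.
3.455 ≤ 8.351 → adequate.

f_max ≈ 3.46 kip/in; adequate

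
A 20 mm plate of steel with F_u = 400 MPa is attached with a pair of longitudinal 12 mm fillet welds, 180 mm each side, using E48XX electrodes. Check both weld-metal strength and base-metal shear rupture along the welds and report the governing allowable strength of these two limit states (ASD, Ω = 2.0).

E48XX → F_EXX = 480 MPa.
t_e = 0.707 × 12 = 8.484 mm; L = 360 mm.
Weld metal: R_n/Ω = (1/2.0) × 0.6 × 480 × 8.484 × 360 × 10⁻³ = 439.8 kN.
Base metal (shear rupture): R_n/Ω = (1/2.0) × 0.6 × 400 × 20 × 360 × 10⁻³ = 864 kN.
Governing: weld metal.

R_n/Ω ≈ 440 kN (weld metal governs)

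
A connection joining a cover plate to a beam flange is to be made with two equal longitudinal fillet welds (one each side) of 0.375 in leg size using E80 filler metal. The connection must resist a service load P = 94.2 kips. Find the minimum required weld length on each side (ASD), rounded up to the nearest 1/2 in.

E80XX → F_EXX = 80 ksi.
Throat t_e = 0.707 × 0.375 = 0.2651 in.
r_n/Ω = (0.6 × 80 × 0.2651) / 2.0 = 6.363 kip/in.
L_req = P / (r_n/Ω) = 94.2 / 6.363 = 14.8 in total.
Per side: 14.8 / 2 = 7.402 in.
Round up → use L = 7.5 in on each side.

L = 7.5 in on each side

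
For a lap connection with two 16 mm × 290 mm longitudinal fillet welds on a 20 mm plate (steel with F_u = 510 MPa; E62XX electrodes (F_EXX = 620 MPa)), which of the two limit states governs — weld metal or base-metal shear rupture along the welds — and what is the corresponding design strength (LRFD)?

φR_n ≈ 1830 kN (weld metal governs)

t_e = 0.707 × 16 = 11.31 mm; L = 580 mm.
Weld metal: φR_n = 0.75 × 0.6 × 620 × 11.31 × 580 × 10⁻³ = 1831 kN.
Base metal (shear rupture): φR_n = 0.75 × 0.6 × 510 × 20 × 580 × 10⁻³ = 2662 kN.
Governing: weld metal.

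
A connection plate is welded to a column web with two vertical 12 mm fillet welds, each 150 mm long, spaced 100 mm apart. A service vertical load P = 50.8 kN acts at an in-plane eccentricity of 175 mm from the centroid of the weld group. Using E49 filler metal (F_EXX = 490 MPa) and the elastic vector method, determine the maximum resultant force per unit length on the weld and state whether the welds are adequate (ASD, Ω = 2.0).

f_max ≈ 718 N/mm; adequate

Total weld length L_w = 300 mm. Treat welds as unit-width lines.
Polar moment about centroid: J = 2[d³/12 + d(b/2)²] = 2[150³/12 + 150×50²] = 1312000 mm³.
Direct shear f_v = P/L_w = 50.8×10³ / 300 = 169.3 N/mm (vertical).
Torsion M = P·e = 50.8×10³ × 175 = 8890000 N·mm.
Critical point at (x, y) = (50, 75) from centroid. f_tx = M·y/J = 508 N/mm; f_ty = M·x/J = 338.7 N/mm.
Resultant f_max = √[f_tx² + (f_v + f_ty)²] = √[508² + (169.3 + 338.7)²] = 718.4 N/mm.
Capacity per unit length: r_n/Ω = (1/2.0) × 0.6 × 490 × (0.707 × 12) = 1247 N/mm.
718.4 ≤ 1247 → adequate.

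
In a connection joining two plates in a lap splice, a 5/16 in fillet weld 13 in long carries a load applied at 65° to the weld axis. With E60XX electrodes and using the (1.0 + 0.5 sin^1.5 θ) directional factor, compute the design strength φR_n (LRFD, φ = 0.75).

E60XX → F_EXX = 60 ksi.
t_e = 0.707 × 0.3125 = 0.2209 in; A_we = 0.2209 × 13 = 2.872 in².
Directional factor: 1.0 + 0.5 sin^1.5(65°) = 1.431.
F_nw = 0.6 × 60 × 1.431 = 51.53 ksi.
φR_n = 0.75 × 51.53 × 2.872 = 111 kips.

φR_n ≈ 111 kips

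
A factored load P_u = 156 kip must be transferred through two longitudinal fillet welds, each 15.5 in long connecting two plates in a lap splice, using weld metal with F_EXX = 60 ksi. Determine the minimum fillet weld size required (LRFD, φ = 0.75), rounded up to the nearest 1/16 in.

Total weld length L = 31 in.
Required throat t_e = P_u / (φ × 0.6 F_EXX × L) = 156 / (0.75 × 0.6 × 60 × 31) = 0.1864 in.
Required leg w = t_e / 0.707 = 0.2636 in → use 5/16 in.

w = 5/16 in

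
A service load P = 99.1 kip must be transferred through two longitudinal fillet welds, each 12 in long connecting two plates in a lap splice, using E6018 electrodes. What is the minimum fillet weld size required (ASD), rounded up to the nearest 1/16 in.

w = 3/8 in

E60XX → F_EXX = 60 ksi.
Total weld length L = 24 in.
Required throat t_e = P × Ω / (0.6 F_EXX × L) = 99.1 × 2.0 / (0.6 × 60 × 24) = 0.2294 in.
Required leg w = t_e / 0.707 = 0.3245 in → use 3/8 in.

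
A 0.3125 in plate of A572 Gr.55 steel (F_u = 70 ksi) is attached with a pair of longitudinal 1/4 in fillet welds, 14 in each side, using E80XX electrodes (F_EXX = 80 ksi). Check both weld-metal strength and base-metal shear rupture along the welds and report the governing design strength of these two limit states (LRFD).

φR_n ≈ 178 kips (weld metal governs)

t_e = 0.707 × 0.25 = 0.1767 in; L = 28 in.
Weld metal: φR_n = 0.75 × 0.6 × 80 × 0.1767 × 28 = 178.2 kips.
Base metal (shear rupture): φR_n = 0.75 × 0.6 × 70 × 0.3125 × 28 = 275.6 kips.
Governing: weld metal.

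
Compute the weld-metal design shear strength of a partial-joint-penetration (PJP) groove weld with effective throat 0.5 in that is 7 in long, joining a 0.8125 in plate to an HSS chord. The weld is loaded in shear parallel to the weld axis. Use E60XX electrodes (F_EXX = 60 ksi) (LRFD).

Effective throat (given) t_e = 0.5 in.
A_we = 0.5 × 7 = 3.5 in².
F_nw = 0.6 F_EXX = 36 ksi.
φR_n = 0.75 × 36 × 3.5 = 94.5 kip.

φR_n ≈ 94.5 kip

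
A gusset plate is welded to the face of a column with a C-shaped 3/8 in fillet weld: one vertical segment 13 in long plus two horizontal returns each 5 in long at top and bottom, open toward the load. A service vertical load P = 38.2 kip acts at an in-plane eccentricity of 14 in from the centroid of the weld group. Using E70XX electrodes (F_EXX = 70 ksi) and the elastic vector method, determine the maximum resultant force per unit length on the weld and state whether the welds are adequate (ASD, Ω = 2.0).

Total weld length L_w = 23 in. Treat welds as unit-width lines.
Centroid: x̄ = 2×5×2.5 / 23 = 1.087 in from the vertical weld.
Polar moment about centroid: J = I_x + I_y = [13³/12 + 2×5×6.5²] + [13×1.087² + 2(5³/12 + 5×1.413²)] = 661.7 in³.
Direct shear f_v = P/L_w = 38.2 / 23 = 1.661 kip/in (vertical).
Torsion M = P·e = 38.2 × 14 = 534.8 kip·in.
Critical point at (x, y) = (3.913, 6.5) from centroid. f_tx = M·y/J = 5.253 kip/in; f_ty = M·x/J = 3.162 kip/in.
Resultant f_max = √[f_tx² + (f_v + f_ty)²] = √[5.253² + (1.661 + 3.162)²] = 7.132 kip/in.
Capacity per unit length: r_n/Ω = (1/2.0) × 0.6 × 70 × (0.707 × 0.375) = 5.568 kip/in.
7.132 > 5.568 → NOT adequate.

f_max ≈ 7.13 kip/in; NOT adequate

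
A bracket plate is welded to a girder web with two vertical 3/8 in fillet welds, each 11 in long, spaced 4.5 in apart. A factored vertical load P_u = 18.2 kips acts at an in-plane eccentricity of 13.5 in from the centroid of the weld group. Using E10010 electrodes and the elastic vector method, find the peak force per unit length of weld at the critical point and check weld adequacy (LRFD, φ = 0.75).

f_max ≈ 4.76 kip/in; adequate

E100XX → F_EXX = 100 ksi.
Total weld length L_w = 22 in. Treat welds as unit-width lines.
Polar moment about centroid: J = 2[d³/12 + d(b/2)²] = 2[11³/12 + 11×2.25²] = 333.2 in³.
Direct shear f_v = P/L_w = 18.2 / 22 = 0.8273 kip/in (vertical).
Torsion M = P·e = 18.2 × 13.5 = 245.7 kip·in.
Critical point at (x, y) = (2.25, 5.5) from centroid. f_tx = M·y/J = 4.056 kip/in; f_ty = M·x/J = 1.659 kip/in.
Resultant f_max = √[f_tx² + (f_v + f_ty)²] = √[4.056² + (0.8273 + 1.659)²] = 4.757 kip/in.
Capacity per unit length: φr_n = 0.75 × 0.6 × 100 × (0.707 × 0.375) = 11.93 kip/in.
4.757 ≤ 11.93 → adequate.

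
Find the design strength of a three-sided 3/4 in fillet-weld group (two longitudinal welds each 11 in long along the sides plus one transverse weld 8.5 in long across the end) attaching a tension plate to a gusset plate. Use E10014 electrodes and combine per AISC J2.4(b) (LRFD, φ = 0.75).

φR_n ≈ 750 kip

E100XX → F_EXX = 100 ksi.
t_e = 0.707 × 0.75 = 0.5302 in.
R_nwl = 0.6 × 100 × 0.5302 × 22 = 699.9 kip (longitudinal, 2 welds).
R_nwt = 0.6 × 100 × 0.5302 × 8.5 = 270.4 kip (transverse, base value).
(i) R_nwl + R_nwt = 970.4 kip; (ii) 0.85 R_nwl + 1.5 R_nwt = 1001 kip.
R_n = max = 1001 kip [governs: (ii)]; φR_n = 750.4 kip.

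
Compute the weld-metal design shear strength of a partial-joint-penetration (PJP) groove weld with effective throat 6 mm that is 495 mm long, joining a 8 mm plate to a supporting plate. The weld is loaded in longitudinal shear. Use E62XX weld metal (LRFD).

φR_n ≈ 829 kN

E62XX → F_EXX = 620 MPa.
Effective throat (given) t_e = 6 mm.
A_we = 6 × 495 = 2970 mm².
F_nw = 0.6 F_EXX = 372 MPa.
φR_n = 0.75 × 372 × 2970 × 10⁻³ = 828.6 kN.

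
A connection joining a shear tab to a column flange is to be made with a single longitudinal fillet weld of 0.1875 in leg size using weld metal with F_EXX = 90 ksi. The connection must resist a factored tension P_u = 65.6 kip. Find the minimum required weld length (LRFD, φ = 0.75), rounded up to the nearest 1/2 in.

L = 12.5 in

Throat t_e = 0.707 × 0.1875 = 0.1326 in.
φr_n = 0.75 × 0.6 × 90 × 0.1326 = 5.369 kip/in.
L_req = P_u / φr_n = 65.6 / 5.369 = 12.22 in total.
Round up → use L = 12.5 in.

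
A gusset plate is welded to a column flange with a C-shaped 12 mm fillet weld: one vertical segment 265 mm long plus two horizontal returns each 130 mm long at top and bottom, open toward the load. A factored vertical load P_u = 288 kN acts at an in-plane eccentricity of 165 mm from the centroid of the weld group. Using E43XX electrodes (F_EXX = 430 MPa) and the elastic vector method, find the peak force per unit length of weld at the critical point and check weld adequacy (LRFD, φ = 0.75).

f_max ≈ 1500 N/mm; adequate

Total weld length L_w = 525 mm. Treat welds as unit-width lines.
Centroid: x̄ = 2×130×65 / 525 = 32.19 mm from the vertical weld.
Polar moment about centroid: J = I_x + I_y = [265³/12 + 2×130×132.5²] + [265×32.19² + 2(130³/12 + 130×32.81²)] = 7036000 mm³.
Direct shear f_v = P/L_w = 288×10³ / 525 = 548.6 N/mm (vertical).
Torsion M = P·e = 288×10³ × 165 = 47520000 N·mm.
Critical point at (x, y) = (97.81, 132.5) from centroid. f_tx = M·y/J = 894.9 N/mm; f_ty = M·x/J = 660.6 N/mm.
Resultant f_max = √[f_tx² + (f_v + f_ty)²] = √[894.9² + (548.6 + 660.6)²] = 1504 N/mm.
Capacity per unit length: φr_n = 0.75 × 0.6 × 430 × (0.707 × 12) = 1642 N/mm.
1504 ≤ 1642 → adequate.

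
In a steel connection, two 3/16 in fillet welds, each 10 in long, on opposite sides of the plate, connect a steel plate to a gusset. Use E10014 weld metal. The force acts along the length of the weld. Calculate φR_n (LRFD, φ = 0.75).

φR_n ≈ 119 kip

E100XX → F_EXX = 100 ksi.
Effective throat t_e = 0.707 × 0.1875 = 0.1326 in.
Total length L = 20 in; A_we = 0.1326 × 20 = 2.651 in².
F_nw = 0.6 F_EXX = 0.6 × 100 = 60 ksi.
φR_n = 0.75 × 60 × 2.651 = 119.3 kip.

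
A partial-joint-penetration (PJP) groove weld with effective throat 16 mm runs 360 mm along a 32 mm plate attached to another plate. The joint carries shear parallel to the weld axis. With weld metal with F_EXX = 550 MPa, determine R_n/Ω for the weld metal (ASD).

R_n/Ω ≈ 950 kN

Effective throat (given) t_e = 16 mm.
A_we = 16 × 360 = 5760 mm².
F_nw = 0.6 F_EXX = 330 MPa.
R_n/Ω = (330 × 5760) / 2.0 × 10⁻³ = 950.4 kN.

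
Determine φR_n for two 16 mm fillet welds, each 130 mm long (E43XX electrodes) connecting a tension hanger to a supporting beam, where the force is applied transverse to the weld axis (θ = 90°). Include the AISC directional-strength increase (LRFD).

E43XX → F_EXX = 430 MPa.
t_e = 0.707 × 16 = 11.31 mm; A_we = 11.31 × 260 = 2941 mm².
Directional factor: 1.0 + 0.5 sin^1.5(90°) = 1.5.
F_nw = 0.6 × 430 × 1.5 = 387 MPa.
φR_n = 0.75 × 387 × 2941 × 10⁻³ = 853.7 kN.

φR_n ≈ 854 kN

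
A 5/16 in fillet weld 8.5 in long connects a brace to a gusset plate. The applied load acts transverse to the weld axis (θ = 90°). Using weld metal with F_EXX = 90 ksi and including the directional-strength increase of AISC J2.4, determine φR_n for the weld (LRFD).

φR_n ≈ 114 kip

t_e = 0.707 × 0.3125 = 0.2209 in; A_we = 0.2209 × 8.5 = 1.878 in².
Directional factor: 1.0 + 0.5 sin^1.5(90°) = 1.5.
F_nw = 0.6 × 90 × 1.5 = 81 ksi.
φR_n = 0.75 × 81 × 1.878 = 114.1 kip.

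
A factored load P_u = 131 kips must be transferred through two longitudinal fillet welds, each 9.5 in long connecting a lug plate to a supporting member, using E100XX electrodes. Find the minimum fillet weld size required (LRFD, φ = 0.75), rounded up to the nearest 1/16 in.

w = 1/4 in

E100XX → F_EXX = 100 ksi.
Total weld length L = 19 in.
Required throat t_e = P_u / (φ × 0.6 F_EXX × L) = 131 / (0.75 × 0.6 × 100 × 19) = 0.1532 in.
Required leg w = t_e / 0.707 = 0.2167 in → use 1/4 in.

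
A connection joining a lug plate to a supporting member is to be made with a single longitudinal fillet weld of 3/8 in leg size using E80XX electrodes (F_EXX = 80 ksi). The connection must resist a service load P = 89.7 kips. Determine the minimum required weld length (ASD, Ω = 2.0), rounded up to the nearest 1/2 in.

Throat t_e = 0.707 × 0.375 = 0.2651 in.
r_n/Ω = (0.6 × 80 × 0.2651) / 2.0 = 6.363 kip/in.
L_req = P / (r_n/Ω) = 89.7 / 6.363 = 14.1 in total.
Round up → use L = 14.5 in.

L = 14.5 in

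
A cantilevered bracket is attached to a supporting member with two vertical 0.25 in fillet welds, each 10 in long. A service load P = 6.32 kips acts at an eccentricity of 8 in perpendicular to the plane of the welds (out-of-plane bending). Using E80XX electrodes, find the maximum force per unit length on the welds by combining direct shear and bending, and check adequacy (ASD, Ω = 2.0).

f_max ≈ 1.55 kip/in; adequate

E80XX → F_EXX = 80 ksi.
L_w = 2 × 10 = 20 in; section modulus (unit throat) S = 2 × L²/6 = 33.33 in².
Direct shear f_v = P/L_w = 6.32/20 = 0.316 kip/in.
Moment M = P × e = 6.32 × 8 = 50.56 kip·in; bending f_b = M/S = 1.517 kip/in.
f_max = √(f_v² + f_b²) = √(0.316² + 1.517²) = 1.549 kip/in.
r_n/Ω = (1/2.0) × 0.6 × 80 × (0.707 × 0.25) = 4.242 kip/in → adequate.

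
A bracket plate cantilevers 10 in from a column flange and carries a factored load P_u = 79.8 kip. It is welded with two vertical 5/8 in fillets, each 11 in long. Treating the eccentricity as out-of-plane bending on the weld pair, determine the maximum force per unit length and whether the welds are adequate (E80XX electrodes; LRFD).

E80XX → F_EXX = 80 ksi.
L_w = 2 × 11 = 22 in; section modulus (unit throat) S = 2 × L²/6 = 40.33 in².
Direct shear f_v = P/L_w = 79.8/22 = 3.627 kip/in.
Moment M = P × e = 79.8 × 10 = 798 kip·in; bending f_b = M/S = 19.79 kip/in.
f_max = √(f_v² + f_b²) = √(3.627² + 19.79²) = 20.11 kip/in.
φr_n = 0.75 × 0.6 × 80 × (0.707 × 0.625) = 15.91 kip/in → NOT adequate.

f_max ≈ 20.1 kip/in; NOT adequate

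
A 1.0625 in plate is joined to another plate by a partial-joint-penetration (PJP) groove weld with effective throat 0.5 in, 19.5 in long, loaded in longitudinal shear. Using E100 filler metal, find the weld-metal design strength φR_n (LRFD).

E100XX → F_EXX = 100 ksi.
Effective throat (given) t_e = 0.5 in.
A_we = 0.5 × 19.5 = 9.75 in².
F_nw = 0.6 F_EXX = 60 ksi.
φR_n = 0.75 × 60 × 9.75 = 438.8 kips.

φR_n ≈ 439 kips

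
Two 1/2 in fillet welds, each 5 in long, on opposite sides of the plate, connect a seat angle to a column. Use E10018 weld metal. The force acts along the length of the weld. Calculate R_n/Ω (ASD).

R_n/Ω ≈ 106 kips

E100XX → F_EXX = 100 ksi.
Effective throat t_e = 0.707 × 0.5 = 0.3535 in.
Total length L = 10 in; A_we = 0.3535 × 10 = 3.535 in².
F_nw = 0.6 F_EXX = 0.6 × 100 = 60 ksi.
R_n = 60 × 3.535 = 212.1 kips; R_n/Ω = 212.1/2.0 = 106 kips.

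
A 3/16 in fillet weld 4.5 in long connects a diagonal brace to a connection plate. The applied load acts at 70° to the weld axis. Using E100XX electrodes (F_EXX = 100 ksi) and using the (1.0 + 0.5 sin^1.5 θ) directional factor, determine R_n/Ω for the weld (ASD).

R_n/Ω ≈ 26 kips

t_e = 0.707 × 0.1875 = 0.1326 in; A_we = 0.1326 × 4.5 = 0.5965 in².
Directional factor: 1.0 + 0.5 sin^1.5(70°) = 1.455.
F_nw = 0.6 × 100 × 1.455 = 87.33 ksi.
R_n/Ω = (87.33 × 0.5965) / 2.0 = 26.05 kips.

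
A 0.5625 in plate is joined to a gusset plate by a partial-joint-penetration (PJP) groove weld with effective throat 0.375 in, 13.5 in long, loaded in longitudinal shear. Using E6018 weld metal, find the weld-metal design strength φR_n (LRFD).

E60XX → F_EXX = 60 ksi.
Effective throat (given) t_e = 0.375 in.
A_we = 0.375 × 13.5 = 5.062 in².
F_nw = 0.6 F_EXX = 36 ksi.
φR_n = 0.75 × 36 × 5.062 = 136.7 kip.

φR_n ≈ 137 kip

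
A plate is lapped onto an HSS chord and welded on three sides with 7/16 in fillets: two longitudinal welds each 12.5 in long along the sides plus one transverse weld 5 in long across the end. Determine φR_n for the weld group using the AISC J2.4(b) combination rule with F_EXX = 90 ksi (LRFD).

φR_n ≈ 376 kip

t_e = 0.707 × 0.4375 = 0.3093 in.
R_nwl = 0.6 × 90 × 0.3093 × 25 = 417.6 kip (longitudinal, 2 welds).
R_nwt = 0.6 × 90 × 0.3093 × 5 = 83.51 kip (transverse, base value).
(i) R_nwl + R_nwt = 501.1 kip; (ii) 0.85 R_nwl + 1.5 R_nwt = 480.2 kip.
R_n = max = 501.1 kip [governs: (i)]; φR_n = 375.8 kip.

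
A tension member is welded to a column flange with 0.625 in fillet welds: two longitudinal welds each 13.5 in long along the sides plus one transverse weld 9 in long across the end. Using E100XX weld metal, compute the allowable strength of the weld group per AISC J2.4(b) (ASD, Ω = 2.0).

E100XX → F_EXX = 100 ksi.
t_e = 0.707 × 0.625 = 0.4419 in.
R_nwl = 0.6 × 100 × 0.4419 × 27 = 715.8 kips (longitudinal, 2 welds).
R_nwt = 0.6 × 100 × 0.4419 × 9 = 238.6 kips (transverse, base value).
(i) R_nwl + R_nwt = 954.4 kips; (ii) 0.85 R_nwl + 1.5 R_nwt = 966.4 kips.
R_n = max = 966.4 kips [governs: (ii)]; R_n/Ω = 483.2 kips.

R_n/Ω ≈ 483 kips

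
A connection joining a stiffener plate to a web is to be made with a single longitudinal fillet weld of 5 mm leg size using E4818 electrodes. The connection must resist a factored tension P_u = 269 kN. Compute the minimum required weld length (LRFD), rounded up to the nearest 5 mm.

L = 355 mm

E48XX → F_EXX = 480 MPa.
Throat t_e = 0.707 × 5 = 3.535 mm.
φr_n = 0.75 × 0.6 × 480 × 3.535 × 10⁻³ = 0.7636 kN/mm.
L_req = P_u / φr_n = 269 / 0.7636 = 352.3 mm total.
Round up → use L = 355 mm.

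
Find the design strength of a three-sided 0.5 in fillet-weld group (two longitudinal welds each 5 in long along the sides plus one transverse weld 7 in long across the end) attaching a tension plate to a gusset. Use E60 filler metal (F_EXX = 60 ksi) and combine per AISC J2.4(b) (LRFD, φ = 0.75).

φR_n ≈ 181 kips

t_e = 0.707 × 0.5 = 0.3535 in.
R_nwl = 0.6 × 60 × 0.3535 × 10 = 127.3 kips (longitudinal, 2 welds).
R_nwt = 0.6 × 60 × 0.3535 × 7 = 89.08 kips (transverse, base value).
(i) R_nwl + R_nwt = 216.3 kips; (ii) 0.85 R_nwl + 1.5 R_nwt = 241.8 kips.
R_n = max = 241.8 kips [governs: (ii)]; φR_n = 181.3 kips.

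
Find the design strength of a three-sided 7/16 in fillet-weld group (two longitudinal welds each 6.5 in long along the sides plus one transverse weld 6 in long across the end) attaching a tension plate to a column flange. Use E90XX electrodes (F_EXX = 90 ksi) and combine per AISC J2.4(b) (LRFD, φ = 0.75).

t_e = 0.707 × 0.4375 = 0.3093 in.
R_nwl = 0.6 × 90 × 0.3093 × 13 = 217.1 kip (longitudinal, 2 welds).
R_nwt = 0.6 × 90 × 0.3093 × 6 = 100.2 kip (transverse, base value).
(i) R_nwl + R_nwt = 317.4 kip; (ii) 0.85 R_nwl + 1.5 R_nwt = 334.9 kip.
R_n = max = 334.9 kip [governs: (ii)]; φR_n = 251.2 kip.

φR_n ≈ 251 kip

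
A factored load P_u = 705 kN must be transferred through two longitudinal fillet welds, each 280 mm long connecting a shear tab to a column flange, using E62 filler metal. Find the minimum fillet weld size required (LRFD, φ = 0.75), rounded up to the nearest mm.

w = 7 mm

E62XX → F_EXX = 620 MPa.
Total weld length L = 560 mm.
Required throat t_e = P_u / (φ × 0.6 F_EXX × L) = 705 / (0.75 × 0.6 × 620 × 560 × 10⁻³) = 4.512 mm.
Required leg w = t_e / 0.707 = 6.382 mm → use 7 mm.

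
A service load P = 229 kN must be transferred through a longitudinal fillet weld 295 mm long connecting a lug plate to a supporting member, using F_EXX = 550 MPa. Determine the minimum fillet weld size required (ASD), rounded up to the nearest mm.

w = 7 mm

Total weld length L = 295 mm.
Required throat t_e = P × Ω / (0.6 F_EXX × L) = 229 × 2.0 / (0.6 × 550 × 295 × 10⁻³) = 4.705 mm.
Required leg w = t_e / 0.707 = 6.654 mm → use 7 mm.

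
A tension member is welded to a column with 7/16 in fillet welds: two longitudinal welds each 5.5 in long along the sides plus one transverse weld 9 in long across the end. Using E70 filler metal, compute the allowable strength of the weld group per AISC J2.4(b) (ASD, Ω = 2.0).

E70XX → F_EXX = 70 ksi.
t_e = 0.707 × 0.4375 = 0.3093 in.
R_nwl = 0.6 × 70 × 0.3093 × 11 = 142.9 kips (longitudinal, 2 welds).
R_nwt = 0.6 × 70 × 0.3093 × 9 = 116.9 kips (transverse, base value).
(i) R_nwl + R_nwt = 259.8 kips; (ii) 0.85 R_nwl + 1.5 R_nwt = 296.8 kips.
R_n = max = 296.8 kips [governs: (ii)]; R_n/Ω = 148.4 kips.

R_n/Ω ≈ 148 kips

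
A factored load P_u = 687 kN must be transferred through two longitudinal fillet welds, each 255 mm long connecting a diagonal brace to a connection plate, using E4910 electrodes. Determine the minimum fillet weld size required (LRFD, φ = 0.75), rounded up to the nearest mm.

E49XX → F_EXX = 490 MPa.
Total weld length L = 510 mm.
Required throat t_e = P_u / (φ × 0.6 F_EXX × L) = 687 / (0.75 × 0.6 × 490 × 510 × 10⁻³) = 6.109 mm.
Required leg w = t_e / 0.707 = 8.641 mm → use 9 mm.

w = 9 mm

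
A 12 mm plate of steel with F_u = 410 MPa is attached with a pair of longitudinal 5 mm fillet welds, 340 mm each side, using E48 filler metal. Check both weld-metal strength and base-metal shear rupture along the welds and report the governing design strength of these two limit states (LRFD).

E48XX → F_EXX = 480 MPa.
t_e = 0.707 × 5 = 3.535 mm; L = 680 mm.
Weld metal: φR_n = 0.75 × 0.6 × 480 × 3.535 × 680 × 10⁻³ = 519.2 kN.
Base metal (shear rupture): φR_n = 0.75 × 0.6 × 410 × 12 × 680 × 10⁻³ = 1506 kN.
Governing: weld metal.

φR_n ≈ 519 kN (weld metal governs)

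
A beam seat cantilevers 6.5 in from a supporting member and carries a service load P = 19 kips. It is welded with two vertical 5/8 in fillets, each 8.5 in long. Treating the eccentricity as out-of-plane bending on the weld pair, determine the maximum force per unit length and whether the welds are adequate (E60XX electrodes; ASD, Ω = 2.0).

E60XX → F_EXX = 60 ksi.
L_w = 2 × 8.5 = 17 in; section modulus (unit throat) S = 2 × L²/6 = 24.08 in².
Direct shear f_v = P/L_w = 19/17 = 1.118 kip/in.
Moment M = P × e = 19 × 6.5 = 123.5 kip·in; bending f_b = M/S = 5.128 kip/in.
f_max = √(f_v² + f_b²) = √(1.118² + 5.128²) = 5.248 kip/in.
r_n/Ω = (1/2.0) × 0.6 × 60 × (0.707 × 0.625) = 7.954 kip/in → adequate.

f_max ≈ 5.25 kip/in; adequate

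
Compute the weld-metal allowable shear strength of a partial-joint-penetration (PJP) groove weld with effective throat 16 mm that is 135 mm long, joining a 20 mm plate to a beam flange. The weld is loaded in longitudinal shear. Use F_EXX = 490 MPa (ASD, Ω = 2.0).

R_n/Ω ≈ 318 kN

Effective throat (given) t_e = 16 mm.
A_we = 16 × 135 = 2160 mm².
F_nw = 0.6 F_EXX = 294 MPa.
R_n/Ω = (294 × 2160) / 2.0 × 10⁻³ = 317.5 kN.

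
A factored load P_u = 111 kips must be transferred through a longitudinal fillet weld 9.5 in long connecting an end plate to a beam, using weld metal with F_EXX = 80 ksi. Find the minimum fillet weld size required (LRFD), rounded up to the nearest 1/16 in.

w = 1/2 in

Total weld length L = 9.5 in.
Required throat t_e = P_u / (φ × 0.6 F_EXX × L) = 111 / (0.75 × 0.6 × 80 × 9.5) = 0.3246 in.
Required leg w = t_e / 0.707 = 0.4591 in → use 1/2 in.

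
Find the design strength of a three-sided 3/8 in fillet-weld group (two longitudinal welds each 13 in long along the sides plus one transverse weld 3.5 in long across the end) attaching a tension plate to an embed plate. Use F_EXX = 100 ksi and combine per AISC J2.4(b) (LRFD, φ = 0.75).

φR_n ≈ 352 kips

t_e = 0.707 × 0.375 = 0.2651 in.
R_nwl = 0.6 × 100 × 0.2651 × 26 = 413.6 kips (longitudinal, 2 welds).
R_nwt = 0.6 × 100 × 0.2651 × 3.5 = 55.68 kips (transverse, base value).
(i) R_nwl + R_nwt = 469.3 kips; (ii) 0.85 R_nwl + 1.5 R_nwt = 435.1 kips.
R_n = max = 469.3 kips [governs: (i)]; φR_n = 352 kips.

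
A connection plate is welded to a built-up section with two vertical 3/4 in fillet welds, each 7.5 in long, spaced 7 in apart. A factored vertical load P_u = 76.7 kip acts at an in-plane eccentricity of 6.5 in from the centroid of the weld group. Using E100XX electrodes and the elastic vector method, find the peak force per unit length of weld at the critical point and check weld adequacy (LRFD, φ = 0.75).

E100XX → F_EXX = 100 ksi.
Total weld length L_w = 15 in. Treat welds as unit-width lines.
Polar moment about centroid: J = 2[d³/12 + d(b/2)²] = 2[7.5³/12 + 7.5×3.5²] = 254.1 in³.
Direct shear f_v = P/L_w = 76.7 / 15 = 5.113 kip/in (vertical).
Torsion M = P·e = 76.7 × 6.5 = 498.55 kip·in.
Critical point at (x, y) = (3.5, 3.75) from centroid. f_tx = M·y/J = 7.359 kip/in; f_ty = M·x/J = 6.868 kip/in.
Resultant f_max = √[f_tx² + (f_v + f_ty)²] = √[7.359² + (5.113 + 6.868)²] = 14.06 kip/in.
Capacity per unit length: φr_n = 0.75 × 0.6 × 100 × (0.707 × 0.75) = 23.86 kip/in.
14.06 ≤ 23.86 → adequate.

f_max ≈ 14.1 kip/in; adequate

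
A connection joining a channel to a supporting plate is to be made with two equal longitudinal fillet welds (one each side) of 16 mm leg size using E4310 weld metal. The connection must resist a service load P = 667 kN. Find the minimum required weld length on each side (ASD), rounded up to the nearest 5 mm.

L = 230 mm on each side

E43XX → F_EXX = 430 MPa.
Throat t_e = 0.707 × 16 = 11.31 mm.
r_n/Ω = (0.6 × 430 × 11.31) / 2.0 = 1459 N/mm = 1.459 kN/mm.
L_req = P / (r_n/Ω) = 667 / 1.459 = 457.1 mm total.
Per side: 457.1 / 2 = 228.5 mm.
Round up → use L = 230 mm on each side.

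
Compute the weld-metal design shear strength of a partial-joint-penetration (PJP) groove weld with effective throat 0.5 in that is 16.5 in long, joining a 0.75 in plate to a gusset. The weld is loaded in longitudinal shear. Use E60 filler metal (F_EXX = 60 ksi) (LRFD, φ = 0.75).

Effective throat (given) t_e = 0.5 in.
A_we = 0.5 × 16.5 = 8.25 in².
F_nw = 0.6 F_EXX = 36 ksi.
φR_n = 0.75 × 36 × 8.25 = 222.8 kips.

φR_n ≈ 223 kips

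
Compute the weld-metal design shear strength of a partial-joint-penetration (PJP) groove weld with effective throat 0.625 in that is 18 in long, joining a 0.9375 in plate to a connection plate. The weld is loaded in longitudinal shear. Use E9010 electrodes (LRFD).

E90XX → F_EXX = 90 ksi.
Effective throat (given) t_e = 0.625 in.
A_we = 0.625 × 18 = 11.25 in².
F_nw = 0.6 F_EXX = 54 ksi.
φR_n = 0.75 × 54 × 11.25 = 455.6 kip.

φR_n ≈ 456 kip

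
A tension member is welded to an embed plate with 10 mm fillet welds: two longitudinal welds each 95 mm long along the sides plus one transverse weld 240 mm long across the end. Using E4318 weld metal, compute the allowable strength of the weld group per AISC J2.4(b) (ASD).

E43XX → F_EXX = 430 MPa.
t_e = 0.707 × 10 = 7.07 mm.
R_nwl = 0.6 × 430 × 7.07 × 190 × 10⁻³ = 346.6 kN (longitudinal, 2 welds).
R_nwt = 0.6 × 430 × 7.07 × 240 × 10⁻³ = 437.8 kN (transverse, base value).
(i) R_nwl + R_nwt = 784.3 kN; (ii) 0.85 R_nwl + 1.5 R_nwt = 951.2 kN.
R_n = max = 951.2 kN [governs: (ii)]; R_n/Ω = 475.6 kN.

R_n/Ω ≈ 476 kN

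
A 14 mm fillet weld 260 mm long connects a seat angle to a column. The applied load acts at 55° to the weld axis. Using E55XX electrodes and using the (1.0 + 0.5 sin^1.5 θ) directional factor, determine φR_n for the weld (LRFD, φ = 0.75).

φR_n ≈ 873 kN

E55XX → F_EXX = 550 MPa.
t_e = 0.707 × 14 = 9.898 mm; A_we = 9.898 × 260 = 2573 mm².
Directional factor: 1.0 + 0.5 sin^1.5(55°) = 1.371.
F_nw = 0.6 × 550 × 1.371 = 452.3 MPa.
φR_n = 0.75 × 452.3 × 2573 × 10⁻³ = 873 kN.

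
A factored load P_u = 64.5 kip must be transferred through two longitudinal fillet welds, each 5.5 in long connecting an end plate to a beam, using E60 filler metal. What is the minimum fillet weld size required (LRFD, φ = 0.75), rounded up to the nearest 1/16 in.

w = 5/16 in

E60XX → F_EXX = 60 ksi.
Total weld length L = 11 in.
Required throat t_e = P_u / (φ × 0.6 F_EXX × L) = 64.5 / (0.75 × 0.6 × 60 × 11) = 0.2172 in.
Required leg w = t_e / 0.707 = 0.3072 in → use 5/16 in.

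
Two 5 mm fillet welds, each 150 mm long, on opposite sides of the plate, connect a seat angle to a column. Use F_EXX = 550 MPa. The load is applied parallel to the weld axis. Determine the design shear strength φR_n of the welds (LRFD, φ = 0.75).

Effective throat t_e = 0.707 × 5 = 3.535 mm.
Total length L = 300 mm; A_we = 3.535 × 300 = 1060 mm².
F_nw = 0.6 F_EXX = 0.6 × 550 = 330 MPa.
φR_n = 0.75 × 330 × 1060 × 10⁻³ = 262.5 kN.

φR_n ≈ 262 kN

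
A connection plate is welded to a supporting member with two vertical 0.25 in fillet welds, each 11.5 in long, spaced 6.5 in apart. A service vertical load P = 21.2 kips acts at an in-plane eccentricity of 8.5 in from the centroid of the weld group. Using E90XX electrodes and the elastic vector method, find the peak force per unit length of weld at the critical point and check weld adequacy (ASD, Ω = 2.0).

f_max ≈ 2.96 kip/in; adequate

E90XX → F_EXX = 90 ksi.
Total weld length L_w = 23 in. Treat welds as unit-width lines.
Polar moment about centroid: J = 2[d³/12 + d(b/2)²] = 2[11.5³/12 + 11.5×3.25²] = 496.4 in³.
Direct shear f_v = P/L_w = 21.2 / 23 = 0.9217 kip/in (vertical).
Torsion M = P·e = 21.2 × 8.5 = 180.2 kip·in.
Critical point at (x, y) = (3.25, 5.75) from centroid. f_tx = M·y/J = 2.087 kip/in; f_ty = M·x/J = 1.18 kip/in.
Resultant f_max = √[f_tx² + (f_v + f_ty)²] = √[2.087² + (0.9217 + 1.18)²] = 2.962 kip/in.
Capacity per unit length: r_n/Ω = (1/2.0) × 0.6 × 90 × (0.707 × 0.25) = 4.772 kip/in.
2.962 ≤ 4.772 → adequate.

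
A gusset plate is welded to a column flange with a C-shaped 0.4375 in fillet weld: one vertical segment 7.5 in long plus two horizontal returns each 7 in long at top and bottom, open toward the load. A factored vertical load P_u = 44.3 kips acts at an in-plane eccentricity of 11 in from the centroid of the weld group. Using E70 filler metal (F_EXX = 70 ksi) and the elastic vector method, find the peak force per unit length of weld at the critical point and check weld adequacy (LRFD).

f_max ≈ 10.1 kip/in; NOT adequate

Total weld length L_w = 21.5 in. Treat welds as unit-width lines.
Centroid: x̄ = 2×7×3.5 / 21.5 = 2.279 in from the vertical weld.
Polar moment about centroid: J = I_x + I_y = [7.5³/12 + 2×7×3.75²] + [7.5×2.279² + 2(7³/12 + 7×1.221²)] = 349 in³.
Direct shear f_v = P/L_w = 44.3 / 21.5 = 2.06 kip/in (vertical).
Torsion M = P·e = 44.3 × 11 = 487.3 kip·in.
Critical point at (x, y) = (4.721, 3.75) from centroid. f_tx = M·y/J = 5.236 kip/in; f_ty = M·x/J = 6.591 kip/in.
Resultant f_max = √[f_tx² + (f_v + f_ty)²] = √[5.236² + (2.06 + 6.591)²] = 10.11 kip/in.
Capacity per unit length: φr_n = 0.75 × 0.6 × 70 × (0.707 × 0.4375) = 9.743 kip/in.
10.11 > 9.743 → NOT adequate.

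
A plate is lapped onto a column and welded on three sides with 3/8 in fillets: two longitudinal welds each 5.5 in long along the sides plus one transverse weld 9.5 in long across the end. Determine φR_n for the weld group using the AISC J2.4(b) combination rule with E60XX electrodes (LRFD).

E60XX → F_EXX = 60 ksi.
t_e = 0.707 × 0.375 = 0.2651 in.
R_nwl = 0.6 × 60 × 0.2651 × 11 = 105 kips (longitudinal, 2 welds).
R_nwt = 0.6 × 60 × 0.2651 × 9.5 = 90.67 kips (transverse, base value).
(i) R_nwl + R_nwt = 195.7 kips; (ii) 0.85 R_nwl + 1.5 R_nwt = 225.3 kips.
R_n = max = 225.3 kips [governs: (ii)]; φR_n = 168.9 kips.

φR_n ≈ 169 kips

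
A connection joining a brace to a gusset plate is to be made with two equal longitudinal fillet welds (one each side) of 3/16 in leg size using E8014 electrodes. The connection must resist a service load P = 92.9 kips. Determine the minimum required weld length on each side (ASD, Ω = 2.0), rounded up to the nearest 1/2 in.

L = 15 in on each side

E80XX → F_EXX = 80 ksi.
Throat t_e = 0.707 × 0.1875 = 0.1326 in.
r_n/Ω = (0.6 × 80 × 0.1326) / 2.0 = 3.181 kip/in.
L_req = P / (r_n/Ω) = 92.9 / 3.181 = 29.2 in total.
Per side: 29.2 / 2 = 14.6 in.
Round up → use L = 15 in on each side.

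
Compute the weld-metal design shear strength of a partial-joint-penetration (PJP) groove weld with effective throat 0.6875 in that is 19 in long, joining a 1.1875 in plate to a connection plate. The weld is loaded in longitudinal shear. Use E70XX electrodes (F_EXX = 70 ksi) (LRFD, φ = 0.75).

Effective throat (given) t_e = 0.6875 in.
A_we = 0.6875 × 19 = 13.06 in².
F_nw = 0.6 F_EXX = 42 ksi.
φR_n = 0.75 × 42 × 13.06 = 411.5 kip.

φR_n ≈ 411 kip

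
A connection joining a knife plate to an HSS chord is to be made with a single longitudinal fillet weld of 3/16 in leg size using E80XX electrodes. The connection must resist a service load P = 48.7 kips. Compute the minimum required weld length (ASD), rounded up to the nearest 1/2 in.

E80XX → F_EXX = 80 ksi.
Throat t_e = 0.707 × 0.1875 = 0.1326 in.
r_n/Ω = (0.6 × 80 × 0.1326) / 2.0 = 3.181 kip/in.
L_req = P / (r_n/Ω) = 48.7 / 3.181 = 15.31 in total.
Round up → use L = 15.5 in.

L = 15.5 in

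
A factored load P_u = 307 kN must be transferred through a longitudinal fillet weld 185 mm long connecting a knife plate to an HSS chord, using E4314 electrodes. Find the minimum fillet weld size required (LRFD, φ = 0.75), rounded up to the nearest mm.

E43XX → F_EXX = 430 MPa.
Total weld length L = 185 mm.
Required throat t_e = P_u / (φ × 0.6 F_EXX × L) = 307 / (0.75 × 0.6 × 430 × 185 × 10⁻³) = 8.576 mm.
Required leg w = t_e / 0.707 = 12.13 mm → use 13 mm.

w = 13 mm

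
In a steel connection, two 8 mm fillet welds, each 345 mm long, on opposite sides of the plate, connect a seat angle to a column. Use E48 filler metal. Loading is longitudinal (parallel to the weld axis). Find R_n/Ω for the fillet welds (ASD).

E48XX → F_EXX = 480 MPa.
Effective throat t_e = 0.707 × 8 = 5.656 mm.
Total length L = 690 mm; A_we = 5.656 × 690 = 3903 mm².
F_nw = 0.6 F_EXX = 0.6 × 480 = 288 MPa.
R_n = 288 × 3903 × 10⁻³ = 1124 kN; R_n/Ω = 1124/2.0 = 562 kN.

R_n/Ω ≈ 562 kN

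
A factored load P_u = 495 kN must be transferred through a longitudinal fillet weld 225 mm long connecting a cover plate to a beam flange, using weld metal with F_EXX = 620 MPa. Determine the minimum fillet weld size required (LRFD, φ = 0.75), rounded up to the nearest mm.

w = 12 mm

Total weld length L = 225 mm.
Required throat t_e = P_u / (φ × 0.6 F_EXX × L) = 495 / (0.75 × 0.6 × 620 × 225 × 10⁻³) = 7.885 mm.
Required leg w = t_e / 0.707 = 11.15 mm → use 12 mm.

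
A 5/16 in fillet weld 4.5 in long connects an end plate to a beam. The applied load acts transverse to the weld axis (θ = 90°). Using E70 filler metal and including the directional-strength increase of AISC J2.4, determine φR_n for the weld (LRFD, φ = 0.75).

φR_n ≈ 47 kip

E70XX → F_EXX = 70 ksi.
t_e = 0.707 × 0.3125 = 0.2209 in; A_we = 0.2209 × 4.5 = 0.9942 in².
Directional factor: 1.0 + 0.5 sin^1.5(90°) = 1.5.
F_nw = 0.6 × 70 × 1.5 = 63 ksi.
φR_n = 0.75 × 63 × 0.9942 = 46.98 kip.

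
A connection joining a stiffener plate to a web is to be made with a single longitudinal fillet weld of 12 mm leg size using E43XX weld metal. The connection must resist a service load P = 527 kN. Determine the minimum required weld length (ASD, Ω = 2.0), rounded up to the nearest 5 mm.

L = 485 mm

E43XX → F_EXX = 430 MPa.
Throat t_e = 0.707 × 12 = 8.484 mm.
r_n/Ω = (0.6 × 430 × 8.484) / 2.0 = 1094 N/mm = 1.094 kN/mm.
L_req = P / (r_n/Ω) = 527 / 1.094 = 481.5 mm total.
Round up → use L = 485 mm.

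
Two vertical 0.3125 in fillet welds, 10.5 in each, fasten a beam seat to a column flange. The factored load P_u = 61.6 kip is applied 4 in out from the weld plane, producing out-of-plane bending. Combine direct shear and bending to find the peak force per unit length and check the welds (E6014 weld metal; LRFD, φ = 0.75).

E60XX → F_EXX = 60 ksi.
L_w = 2 × 10.5 = 21 in; section modulus (unit throat) S = 2 × L²/6 = 36.75 in².
Direct shear f_v = P/L_w = 61.6/21 = 2.933 kip/in.
Moment M = P × e = 61.6 × 4 = 246.4 kip·in; bending f_b = M/S = 6.705 kip/in.
f_max = √(f_v² + f_b²) = √(2.933² + 6.705²) = 7.318 kip/in.
φr_n = 0.75 × 0.6 × 60 × (0.707 × 0.3125) = 5.965 kip/in → NOT adequate.

f_max ≈ 7.32 kip/in; NOT adequate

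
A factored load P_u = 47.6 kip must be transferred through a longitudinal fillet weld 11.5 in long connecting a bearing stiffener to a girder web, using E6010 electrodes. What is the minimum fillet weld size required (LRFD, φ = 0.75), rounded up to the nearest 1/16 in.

E60XX → F_EXX = 60 ksi.
Total weld length L = 11.5 in.
Required throat t_e = P_u / (φ × 0.6 F_EXX × L) = 47.6 / (0.75 × 0.6 × 60 × 11.5) = 0.1533 in.
Required leg w = t_e / 0.707 = 0.2168 in → use 1/4 in.

w = 1/4 in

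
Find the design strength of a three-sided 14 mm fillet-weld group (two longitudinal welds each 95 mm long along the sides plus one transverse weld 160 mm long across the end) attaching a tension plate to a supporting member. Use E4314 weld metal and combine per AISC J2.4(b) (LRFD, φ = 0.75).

E43XX → F_EXX = 430 MPa.
t_e = 0.707 × 14 = 9.898 mm.
R_nwl = 0.6 × 430 × 9.898 × 190 × 10⁻³ = 485.2 kN (longitudinal, 2 welds).
R_nwt = 0.6 × 430 × 9.898 × 160 × 10⁻³ = 408.6 kN (transverse, base value).
(i) R_nwl + R_nwt = 893.8 kN; (ii) 0.85 R_nwl + 1.5 R_nwt = 1025 kN.
R_n = max = 1025 kN [governs: (ii)]; φR_n = 769 kN.

φR_n ≈ 769 kN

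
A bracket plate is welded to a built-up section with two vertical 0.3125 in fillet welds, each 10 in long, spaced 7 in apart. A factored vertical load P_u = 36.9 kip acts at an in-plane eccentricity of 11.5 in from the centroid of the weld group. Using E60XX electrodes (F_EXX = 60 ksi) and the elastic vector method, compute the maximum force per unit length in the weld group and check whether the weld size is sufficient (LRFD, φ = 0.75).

Total weld length L_w = 20 in. Treat welds as unit-width lines.
Polar moment about centroid: J = 2[d³/12 + d(b/2)²] = 2[10³/12 + 10×3.5²] = 411.7 in³.
Direct shear f_v = P/L_w = 36.9 / 20 = 1.845 kip/in (vertical).
Torsion M = P·e = 36.9 × 11.5 = 424.35 kip·in.
Critical point at (x, y) = (3.5, 5) from centroid. f_tx = M·y/J = 5.154 kip/in; f_ty = M·x/J = 3.608 kip/in.
Resultant f_max = √[f_tx² + (f_v + f_ty)²] = √[5.154² + (1.845 + 3.608)²] = 7.503 kip/in.
Capacity per unit length: φr_n = 0.75 × 0.6 × 60 × (0.707 × 0.3125) = 5.965 kip/in.
7.503 > 5.965 → NOT adequate.

f_max ≈ 7.5 kip/in; NOT adequate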